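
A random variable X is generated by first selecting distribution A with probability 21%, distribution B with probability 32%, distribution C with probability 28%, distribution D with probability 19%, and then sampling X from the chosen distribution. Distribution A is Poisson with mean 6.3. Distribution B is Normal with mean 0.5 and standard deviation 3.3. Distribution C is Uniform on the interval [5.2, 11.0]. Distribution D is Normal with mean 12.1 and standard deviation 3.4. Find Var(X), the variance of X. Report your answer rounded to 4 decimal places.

Per component, A: μ=6.3, E[X²]=45.99; B: μ=0.5, E[X²]=11.14; C: μ=8.1, E[X²]=68.4133; D: μ=12.1, E[X²]=157.97.
E[X] = 0.21·6.3 + 0.32·0.5 + 0.28·8.1 + 0.19·12.1 = 6.05.
E[X²] = 0.21·45.99 + 0.32·11.14 + 0.28·68.4133 + 0.19·157.97 = 62.3927.
Var(X) = E[X²] − (E[X])² = 62.3927 − 36.6025 = 25.7902.

25.7902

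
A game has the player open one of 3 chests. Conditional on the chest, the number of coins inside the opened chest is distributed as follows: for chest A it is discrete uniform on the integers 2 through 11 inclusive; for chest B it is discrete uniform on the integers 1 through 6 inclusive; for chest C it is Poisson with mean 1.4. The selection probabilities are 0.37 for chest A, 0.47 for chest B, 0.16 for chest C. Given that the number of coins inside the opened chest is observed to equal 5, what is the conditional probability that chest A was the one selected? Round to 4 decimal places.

Likelihoods P(X=5 | ·): A: 0.1; B: 0.166667; C: 0.0110521.
Posterior ∝ prior × likelihood. Numerator for A: 0.37·0.1 = 0.037.
Normalizing constant: 0.37·0.1 + 0.47·0.166667 + 0.16·0.0110521 = 0.117102.
P(A | observation) = 0.037 / 0.117102 = 0.315965.

0.3160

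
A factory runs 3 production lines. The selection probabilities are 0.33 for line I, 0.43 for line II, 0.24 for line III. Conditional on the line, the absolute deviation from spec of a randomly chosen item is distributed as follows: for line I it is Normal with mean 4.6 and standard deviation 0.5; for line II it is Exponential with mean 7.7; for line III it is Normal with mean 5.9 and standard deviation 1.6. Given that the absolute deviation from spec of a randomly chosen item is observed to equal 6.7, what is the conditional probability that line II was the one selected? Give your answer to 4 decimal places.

0.3068

Likelihoods f(6.7 | ·): I: 0.000117886; II: 0.0544022; III: 0.220041.
Posterior ∝ prior × likelihood. Numerator for II: 0.43·0.0544022 = 0.023393.
Normalizing constant: 0.33·0.000117886 + 0.43·0.0544022 + 0.24·0.220041 = 0.0762417.
P(II | observation) = 0.023393 / 0.0762417 = 0.306826.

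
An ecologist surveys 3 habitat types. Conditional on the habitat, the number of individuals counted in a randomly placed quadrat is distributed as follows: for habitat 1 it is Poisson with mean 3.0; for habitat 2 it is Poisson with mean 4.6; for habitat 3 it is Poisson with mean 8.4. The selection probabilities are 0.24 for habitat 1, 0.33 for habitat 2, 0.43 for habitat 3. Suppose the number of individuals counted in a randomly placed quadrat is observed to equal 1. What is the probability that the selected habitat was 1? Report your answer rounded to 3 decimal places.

Likelihoods P(X=1 | ·): 1: 0.149361; 2: 0.0462384; 3: 0.00188889.
Posterior ∝ prior × likelihood. Numerator for 1: 0.24·0.149361 = 0.0358467.
Normalizing constant: 0.24·0.149361 + 0.33·0.0462384 + 0.43·0.00188889 = 0.0519176.
P(1 | observation) = 0.0358467 / 0.0519176 = 0.690454.

0.690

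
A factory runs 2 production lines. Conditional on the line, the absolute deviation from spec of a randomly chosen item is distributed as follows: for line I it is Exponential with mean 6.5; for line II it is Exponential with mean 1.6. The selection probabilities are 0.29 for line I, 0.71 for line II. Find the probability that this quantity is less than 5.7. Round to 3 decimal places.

Conditional on each line, P(X < 5.7): I: 0.583939; II: 0.971632.
By total probability, P(X < 5.7) = 0.29·0.583939 + 0.71·0.971632 = 0.859201.

0.859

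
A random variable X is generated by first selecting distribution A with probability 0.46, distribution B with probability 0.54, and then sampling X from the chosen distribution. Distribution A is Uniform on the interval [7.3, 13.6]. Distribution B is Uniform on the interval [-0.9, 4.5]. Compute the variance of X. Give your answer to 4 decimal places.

21.4196

Per component, A: μ=10.45, E[X²]=112.51; B: μ=1.8, E[X²]=5.67.
E[X] = 0.46·10.45 + 0.54·1.8 = 5.779.
E[X²] = 0.46·112.51 + 0.54·5.67 = 54.8164.
Var(X) = E[X²] − (E[X])² = 54.8164 − 33.3968 = 21.4196.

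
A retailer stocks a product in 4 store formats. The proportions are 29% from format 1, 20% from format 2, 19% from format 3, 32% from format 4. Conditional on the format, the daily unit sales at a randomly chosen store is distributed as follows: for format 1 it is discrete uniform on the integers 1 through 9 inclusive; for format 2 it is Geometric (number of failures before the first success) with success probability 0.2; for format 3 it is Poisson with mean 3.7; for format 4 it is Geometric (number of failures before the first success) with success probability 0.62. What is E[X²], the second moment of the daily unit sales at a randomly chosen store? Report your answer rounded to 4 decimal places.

20.1240

For each component E[X²] = Var + (mean)², giving 1: 31.6667; 2: 36; 3: 17.39; 4: 1.3642.
Overall E[X²] = 0.29·31.6667 + 0.2·36 + 0.19·17.39 + 0.32·1.3642 = 20.124.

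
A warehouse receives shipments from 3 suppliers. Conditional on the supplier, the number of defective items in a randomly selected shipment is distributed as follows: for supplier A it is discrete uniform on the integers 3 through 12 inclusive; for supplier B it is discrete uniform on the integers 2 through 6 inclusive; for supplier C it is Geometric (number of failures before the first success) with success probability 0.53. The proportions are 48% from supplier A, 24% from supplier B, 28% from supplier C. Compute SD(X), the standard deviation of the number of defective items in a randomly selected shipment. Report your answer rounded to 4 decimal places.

3.5845

Per component, A: μ=7.5, E[X²]=64.5; B: μ=4, E[X²]=18; C: μ=0.886792, E[X²]=2.45959.
E[X] = 0.48·7.5 + 0.24·4 + 0.28·0.886792 = 4.8083.
E[X²] = 0.48·64.5 + 0.24·18 + 0.28·2.45959 = 35.9687.
Var(X) = E[X²] − (E[X])² = 35.9687 − 23.1198 = 12.8489.
SD(X) = √12.8489 = 3.58454.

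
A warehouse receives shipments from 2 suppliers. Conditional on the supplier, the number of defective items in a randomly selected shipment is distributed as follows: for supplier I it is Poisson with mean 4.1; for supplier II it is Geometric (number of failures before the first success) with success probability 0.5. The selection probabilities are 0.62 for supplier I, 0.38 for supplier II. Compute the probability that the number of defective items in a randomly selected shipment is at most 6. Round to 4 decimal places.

Conditional on each supplier, P(X ≤ 6): I: 0.878648; II: 0.992188.
By total probability, P(X ≤ 6) = 0.62·0.878648 + 0.38·0.992188 = 0.921793.

0.9218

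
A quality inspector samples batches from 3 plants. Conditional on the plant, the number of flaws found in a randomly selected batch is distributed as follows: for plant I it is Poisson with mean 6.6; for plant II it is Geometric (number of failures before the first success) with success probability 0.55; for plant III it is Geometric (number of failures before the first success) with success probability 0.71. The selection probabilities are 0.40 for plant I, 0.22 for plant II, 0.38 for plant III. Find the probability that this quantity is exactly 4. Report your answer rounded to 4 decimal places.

0.0499

Conditional on each plant, P(X = 4): I: 0.107553; II: 0.0225534; III: 0.0050217.
By total probability, P(X = 4) = 0.4·0.107553 + 0.22·0.0225534 + 0.38·0.0050217 = 0.049891.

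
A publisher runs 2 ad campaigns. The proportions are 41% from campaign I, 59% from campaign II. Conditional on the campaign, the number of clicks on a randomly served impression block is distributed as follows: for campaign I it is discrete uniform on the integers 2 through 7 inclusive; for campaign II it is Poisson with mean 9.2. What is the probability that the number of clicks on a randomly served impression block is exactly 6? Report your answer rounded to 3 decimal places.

0.119

Conditional on each campaign, P(X = 6): I: 0.166667; II: 0.0850913.
By total probability, P(X = 6) = 0.41·0.166667 + 0.59·0.0850913 = 0.118537.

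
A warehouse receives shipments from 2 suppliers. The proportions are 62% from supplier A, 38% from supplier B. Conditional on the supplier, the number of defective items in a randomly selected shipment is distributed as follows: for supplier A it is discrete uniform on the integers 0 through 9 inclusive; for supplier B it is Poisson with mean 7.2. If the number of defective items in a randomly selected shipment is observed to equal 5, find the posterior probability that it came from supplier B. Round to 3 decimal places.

0.425

Likelihoods P(X=5 | ·): A: 0.1; B: 0.120382.
Posterior ∝ prior × likelihood. Numerator for B: 0.38·0.120382 = 0.0457451.
Normalizing constant: 0.62·0.1 + 0.38·0.120382 = 0.107745.
P(B | observation) = 0.0457451 / 0.107745 = 0.424568.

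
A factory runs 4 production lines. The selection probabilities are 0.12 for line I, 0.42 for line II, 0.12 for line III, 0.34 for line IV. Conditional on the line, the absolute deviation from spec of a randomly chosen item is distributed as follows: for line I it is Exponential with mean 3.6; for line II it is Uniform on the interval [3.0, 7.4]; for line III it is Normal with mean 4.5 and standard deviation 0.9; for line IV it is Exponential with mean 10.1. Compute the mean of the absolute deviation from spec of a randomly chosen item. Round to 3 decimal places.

Component means — I: 3.6; II: 5.2; III: 4.5; IV: 10.1.
E[X] = 0.12·3.6 + 0.42·5.2 + 0.12·4.5 + 0.34·10.1 = 6.59.

6.590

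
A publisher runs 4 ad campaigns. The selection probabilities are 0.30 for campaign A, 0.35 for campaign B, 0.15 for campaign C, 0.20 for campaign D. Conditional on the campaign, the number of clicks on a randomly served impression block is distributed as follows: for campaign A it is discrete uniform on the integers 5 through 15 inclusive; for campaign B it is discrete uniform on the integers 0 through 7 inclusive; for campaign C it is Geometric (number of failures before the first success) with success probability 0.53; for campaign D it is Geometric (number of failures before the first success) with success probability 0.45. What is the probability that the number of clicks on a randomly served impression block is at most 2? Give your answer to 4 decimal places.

Conditional on each campaign, P(X ≤ 2): A: 0; B: 0.375; C: 0.896177; D: 0.833625.
By total probability, P(X ≤ 2) = 0.3·0 + 0.35·0.375 + 0.15·0.896177 + 0.2·0.833625 = 0.432402.

0.4324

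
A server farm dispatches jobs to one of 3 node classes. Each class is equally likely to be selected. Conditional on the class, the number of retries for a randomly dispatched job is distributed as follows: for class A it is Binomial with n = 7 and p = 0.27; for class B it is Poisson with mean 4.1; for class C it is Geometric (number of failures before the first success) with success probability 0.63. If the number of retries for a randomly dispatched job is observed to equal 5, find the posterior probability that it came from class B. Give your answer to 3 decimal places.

Likelihoods P(X=5 | ·): A: 0.0160577; B: 0.160004; C: 0.00436867.
Posterior ∝ prior × likelihood. Numerator for B: 0.333333·0.160004 = 0.0533346.
Normalizing constant: 0.333333·0.0160577 + 0.333333·0.160004 + 0.333333·0.00436867 = 0.0601434.
P(B | observation) = 0.0533346 / 0.0601434 = 0.886791.

0.887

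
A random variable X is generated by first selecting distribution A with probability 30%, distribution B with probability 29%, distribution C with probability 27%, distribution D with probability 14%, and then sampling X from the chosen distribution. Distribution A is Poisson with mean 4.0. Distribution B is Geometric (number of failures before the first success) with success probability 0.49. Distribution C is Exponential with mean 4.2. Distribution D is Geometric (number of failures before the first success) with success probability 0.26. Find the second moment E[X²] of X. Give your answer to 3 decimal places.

For each component E[X²] = Var + (mean)², giving A: 20; B: 3.20741; C: 35.28; D: 19.0473.
Overall E[X²] = 0.3·20 + 0.29·3.20741 + 0.27·35.28 + 0.14·19.0473 = 19.1224.

19.122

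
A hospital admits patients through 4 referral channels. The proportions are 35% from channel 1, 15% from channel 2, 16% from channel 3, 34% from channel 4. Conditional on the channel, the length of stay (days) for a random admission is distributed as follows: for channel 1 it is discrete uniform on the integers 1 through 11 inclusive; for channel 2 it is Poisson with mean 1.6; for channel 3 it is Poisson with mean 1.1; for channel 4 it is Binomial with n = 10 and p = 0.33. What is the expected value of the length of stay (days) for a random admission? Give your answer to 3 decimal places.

3.638

Component means — 1: 6; 2: 1.6; 3: 1.1; 4: 3.3.
E[X] = 0.35·6 + 0.15·1.6 + 0.16·1.1 + 0.34·3.3 = 3.638.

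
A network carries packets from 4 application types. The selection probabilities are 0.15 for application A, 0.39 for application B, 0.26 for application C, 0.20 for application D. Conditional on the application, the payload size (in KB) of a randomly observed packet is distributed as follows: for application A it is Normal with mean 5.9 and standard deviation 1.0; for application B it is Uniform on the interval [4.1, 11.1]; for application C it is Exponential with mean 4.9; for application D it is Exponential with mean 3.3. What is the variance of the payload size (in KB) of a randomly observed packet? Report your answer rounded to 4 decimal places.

Per component, A: μ=5.9, E[X²]=35.81; B: μ=7.6, E[X²]=61.8433; C: μ=4.9, E[X²]=48.02; D: μ=3.3, E[X²]=21.78.
E[X] = 0.15·5.9 + 0.39·7.6 + 0.26·4.9 + 0.2·3.3 = 5.783.
E[X²] = 0.15·35.81 + 0.39·61.8433 + 0.26·48.02 + 0.2·21.78 = 46.3316.
Var(X) = E[X²] − (E[X])² = 46.3316 − 33.4431 = 12.8885.

12.8885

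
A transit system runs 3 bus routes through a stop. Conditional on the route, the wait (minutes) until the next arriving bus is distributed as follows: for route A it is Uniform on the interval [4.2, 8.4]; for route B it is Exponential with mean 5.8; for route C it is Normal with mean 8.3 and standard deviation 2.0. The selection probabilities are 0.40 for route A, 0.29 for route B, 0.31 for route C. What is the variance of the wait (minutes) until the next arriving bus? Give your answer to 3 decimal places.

Per component, A: μ=6.3, E[X²]=41.16; B: μ=5.8, E[X²]=67.28; C: μ=8.3, E[X²]=72.89.
E[X] = 0.4·6.3 + 0.29·5.8 + 0.31·8.3 = 6.775.
E[X²] = 0.4·41.16 + 0.29·67.28 + 0.31·72.89 = 58.5711.
Var(X) = E[X²] − (E[X])² = 58.5711 − 45.9006 = 12.6705.

12.670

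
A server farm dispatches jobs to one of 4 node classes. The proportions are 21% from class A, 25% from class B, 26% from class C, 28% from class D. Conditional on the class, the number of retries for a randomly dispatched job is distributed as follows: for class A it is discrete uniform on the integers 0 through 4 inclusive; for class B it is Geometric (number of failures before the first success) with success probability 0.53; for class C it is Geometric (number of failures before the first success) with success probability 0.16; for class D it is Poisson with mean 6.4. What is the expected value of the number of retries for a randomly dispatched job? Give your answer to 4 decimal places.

Component means — A: 2; B: 0.886792; C: 5.25; D: 6.4.
E[X] = 0.21·2 + 0.25·0.886792 + 0.26·5.25 + 0.28·6.4 = 3.7987.

3.7987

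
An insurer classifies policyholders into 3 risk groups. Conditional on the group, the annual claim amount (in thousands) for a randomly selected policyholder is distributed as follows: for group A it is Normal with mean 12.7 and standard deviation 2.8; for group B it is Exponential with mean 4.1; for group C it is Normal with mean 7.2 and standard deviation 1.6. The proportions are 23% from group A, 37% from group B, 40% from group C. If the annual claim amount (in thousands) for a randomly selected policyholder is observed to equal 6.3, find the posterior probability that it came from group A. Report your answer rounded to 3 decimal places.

Likelihoods f(6.3 | ·): A: 0.0104537; B: 0.0524669; C: 0.212855.
Posterior ∝ prior × likelihood. Numerator for A: 0.23·0.0104537 = 0.00240434.
Normalizing constant: 0.23·0.0104537 + 0.37·0.0524669 + 0.4·0.212855 = 0.106959.
P(A | observation) = 0.00240434 / 0.106959 = 0.0224791.

0.022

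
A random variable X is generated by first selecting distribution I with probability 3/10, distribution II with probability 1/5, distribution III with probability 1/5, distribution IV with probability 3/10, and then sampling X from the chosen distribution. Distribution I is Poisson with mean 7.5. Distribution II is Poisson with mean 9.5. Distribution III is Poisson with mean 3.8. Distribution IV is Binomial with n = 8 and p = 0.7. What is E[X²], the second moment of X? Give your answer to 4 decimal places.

52.6350

For each component E[X²] = Var + (mean)², giving I: 63.75; II: 99.75; III: 18.24; IV: 33.04.
Overall E[X²] = 0.3·63.75 + 0.2·99.75 + 0.2·18.24 + 0.3·33.04 = 52.635.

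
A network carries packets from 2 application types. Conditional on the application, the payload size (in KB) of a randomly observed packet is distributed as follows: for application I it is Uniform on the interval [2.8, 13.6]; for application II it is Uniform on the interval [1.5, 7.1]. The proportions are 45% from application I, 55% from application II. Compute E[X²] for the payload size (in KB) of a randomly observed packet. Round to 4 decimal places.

46.2388

For each component E[X²] = Var + (mean)², giving I: 76.96; II: 21.1033.
Overall E[X²] = 0.45·76.96 + 0.55·21.1033 = 46.2388.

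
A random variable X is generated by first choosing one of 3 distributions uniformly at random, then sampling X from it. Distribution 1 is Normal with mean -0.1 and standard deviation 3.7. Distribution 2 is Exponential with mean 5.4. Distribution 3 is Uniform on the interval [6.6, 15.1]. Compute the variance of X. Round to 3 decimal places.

36.274

Per component, 1: μ=-0.1, E[X²]=13.7; 2: μ=5.4, E[X²]=58.32; 3: μ=10.85, E[X²]=123.743.
E[X] = 0.333333·-0.1 + 0.333333·5.4 + 0.333333·10.85 = 5.38333.
E[X²] = 0.333333·13.7 + 0.333333·58.32 + 0.333333·123.743 = 65.2544.
Var(X) = E[X²] − (E[X])² = 65.2544 − 28.9803 = 36.2742.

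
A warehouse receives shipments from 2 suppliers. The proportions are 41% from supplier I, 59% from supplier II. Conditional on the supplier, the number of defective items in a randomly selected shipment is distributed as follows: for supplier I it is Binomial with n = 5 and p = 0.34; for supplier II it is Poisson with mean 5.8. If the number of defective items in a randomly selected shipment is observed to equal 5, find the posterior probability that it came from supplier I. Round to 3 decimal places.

Likelihoods P(X=5 | ·): I: 0.00454354; II: 0.165596.
Posterior ∝ prior × likelihood. Numerator for I: 0.41·0.00454354 = 0.00186285.
Normalizing constant: 0.41·0.00454354 + 0.59·0.165596 = 0.0995647.
P(I | observation) = 0.00186285 / 0.0995647 = 0.01871.

0.019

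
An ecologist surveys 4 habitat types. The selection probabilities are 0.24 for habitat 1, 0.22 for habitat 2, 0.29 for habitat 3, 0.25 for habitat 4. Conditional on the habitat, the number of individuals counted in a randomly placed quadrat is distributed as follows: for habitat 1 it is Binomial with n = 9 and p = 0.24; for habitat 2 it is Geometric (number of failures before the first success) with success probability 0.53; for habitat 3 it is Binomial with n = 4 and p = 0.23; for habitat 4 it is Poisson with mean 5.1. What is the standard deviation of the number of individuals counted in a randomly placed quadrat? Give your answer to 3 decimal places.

2.280

Per component, 1: μ=2.16, E[X²]=6.3072; 2: μ=0.886792, E[X²]=2.45959; 3: μ=0.92, E[X²]=1.5548; 4: μ=5.1, E[X²]=31.11.
E[X] = 0.24·2.16 + 0.22·0.886792 + 0.29·0.92 + 0.25·5.1 = 2.25529.
E[X²] = 0.24·6.3072 + 0.22·2.45959 + 0.29·1.5548 + 0.25·31.11 = 10.2832.
Var(X) = E[X²] − (E[X])² = 10.2832 − 5.08635 = 5.19688.
SD(X) = √5.19688 = 2.27967.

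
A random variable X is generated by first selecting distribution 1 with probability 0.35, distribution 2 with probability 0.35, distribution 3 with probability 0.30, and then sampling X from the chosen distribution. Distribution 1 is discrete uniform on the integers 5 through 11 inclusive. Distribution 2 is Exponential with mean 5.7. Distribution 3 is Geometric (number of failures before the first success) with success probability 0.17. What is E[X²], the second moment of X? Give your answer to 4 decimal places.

For each component E[X²] = Var + (mean)², giving 1: 68; 2: 64.98; 3: 52.5571.
Overall E[X²] = 0.35·68 + 0.35·64.98 + 0.3·52.5571 = 62.3101.

62.3101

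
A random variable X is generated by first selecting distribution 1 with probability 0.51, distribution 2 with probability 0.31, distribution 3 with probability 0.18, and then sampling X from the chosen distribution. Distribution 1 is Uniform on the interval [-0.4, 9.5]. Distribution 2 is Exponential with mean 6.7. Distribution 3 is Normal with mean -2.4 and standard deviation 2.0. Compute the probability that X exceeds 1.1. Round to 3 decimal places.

Conditional on each component, P(X > 1.1): 1: 0.848485; 2: 0.84859; 3: 0.0400592.
By total probability, P(X > 1.1) = 0.51·0.848485 + 0.31·0.84859 + 0.18·0.0400592 = 0.703001.

0.703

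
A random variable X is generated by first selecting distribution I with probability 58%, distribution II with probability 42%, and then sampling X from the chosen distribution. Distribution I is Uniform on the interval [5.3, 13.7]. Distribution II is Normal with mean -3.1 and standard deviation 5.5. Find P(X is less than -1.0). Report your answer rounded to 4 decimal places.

0.2725

Conditional on each component, P(X < -1.0): I: 0; II: 0.648702.
By total probability, P(X < -1.0) = 0.58·0 + 0.42·0.648702 = 0.272455.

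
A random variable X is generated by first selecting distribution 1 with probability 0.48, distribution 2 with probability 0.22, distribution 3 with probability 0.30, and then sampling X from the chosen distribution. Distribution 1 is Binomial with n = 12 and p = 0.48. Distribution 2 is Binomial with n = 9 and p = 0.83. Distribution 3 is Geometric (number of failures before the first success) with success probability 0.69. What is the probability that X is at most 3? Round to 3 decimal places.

Conditional on each component, P(X ≤ 3): 1: 0.094338; 2: 0.00126643; 3: 0.990765.
By total probability, P(X ≤ 3) = 0.48·0.094338 + 0.22·0.00126643 + 0.3·0.990765 = 0.34279.

0.343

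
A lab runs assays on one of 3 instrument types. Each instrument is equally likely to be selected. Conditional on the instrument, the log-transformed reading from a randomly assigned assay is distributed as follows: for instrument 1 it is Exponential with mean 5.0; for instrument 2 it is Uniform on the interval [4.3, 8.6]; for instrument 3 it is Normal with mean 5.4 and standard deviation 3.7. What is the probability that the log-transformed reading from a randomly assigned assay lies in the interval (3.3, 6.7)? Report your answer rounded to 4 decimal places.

0.3884

Conditional on each instrument, P(3.3 < X < 6.7): 1: 0.255006; 2: 0.55814; 3: 0.352173.
By total probability, P(3.3 < X < 6.7) = 0.333333·0.255006 + 0.333333·0.55814 + 0.333333·0.352173 = 0.388439.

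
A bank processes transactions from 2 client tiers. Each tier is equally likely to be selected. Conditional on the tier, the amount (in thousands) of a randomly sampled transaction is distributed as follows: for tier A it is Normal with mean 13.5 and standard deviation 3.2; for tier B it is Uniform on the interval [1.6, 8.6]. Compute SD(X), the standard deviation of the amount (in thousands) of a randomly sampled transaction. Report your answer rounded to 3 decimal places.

4.980

Per component, A: μ=13.5, E[X²]=192.49; B: μ=5.1, E[X²]=30.0933.
E[X] = 0.5·13.5 + 0.5·5.1 = 9.3.
E[X²] = 0.5·192.49 + 0.5·30.0933 = 111.292.
Var(X) = E[X²] − (E[X])² = 111.292 − 86.49 = 24.8017.
SD(X) = √24.8017 = 4.98013.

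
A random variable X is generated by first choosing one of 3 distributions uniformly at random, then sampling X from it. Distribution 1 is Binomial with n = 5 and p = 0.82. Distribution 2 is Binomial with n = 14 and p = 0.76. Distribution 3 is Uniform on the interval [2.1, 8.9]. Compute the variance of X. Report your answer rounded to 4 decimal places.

10.2873

Per component, 1: μ=4.1, E[X²]=17.548; 2: μ=10.64, E[X²]=115.763; 3: μ=5.5, E[X²]=34.1033.
E[X] = 0.333333·4.1 + 0.333333·10.64 + 0.333333·5.5 = 6.74667.
E[X²] = 0.333333·17.548 + 0.333333·115.763 + 0.333333·34.1033 = 55.8048.
Var(X) = E[X²] − (E[X])² = 55.8048 − 45.5175 = 10.2873.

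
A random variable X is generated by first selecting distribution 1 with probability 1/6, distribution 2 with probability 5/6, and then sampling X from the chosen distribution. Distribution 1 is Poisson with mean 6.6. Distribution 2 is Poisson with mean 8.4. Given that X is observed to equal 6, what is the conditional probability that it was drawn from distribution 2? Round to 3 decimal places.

Likelihoods P(X=6 | ·): 1: 0.156166; 2: 0.109716.
Posterior ∝ prior × likelihood. Numerator for 2: 0.833333·0.109716 = 0.0914299.
Normalizing constant: 0.166667·0.156166 + 0.833333·0.109716 = 0.117458.
P(2 | observation) = 0.0914299 / 0.117458 = 0.778408.

0.778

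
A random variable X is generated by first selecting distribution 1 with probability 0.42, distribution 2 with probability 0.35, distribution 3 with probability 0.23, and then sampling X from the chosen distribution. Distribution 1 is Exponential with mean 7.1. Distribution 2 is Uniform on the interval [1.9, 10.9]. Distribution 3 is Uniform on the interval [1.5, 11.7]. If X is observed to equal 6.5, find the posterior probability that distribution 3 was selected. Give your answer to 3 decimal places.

0.265

Likelihoods f(6.5 | ·): 1: 0.056383; 2: 0.111111; 3: 0.0980392.
Posterior ∝ prior × likelihood. Numerator for 3: 0.23·0.0980392 = 0.022549.
Normalizing constant: 0.42·0.056383 + 0.35·0.111111 + 0.23·0.0980392 = 0.0851188.
P(3 | observation) = 0.022549 / 0.0851188 = 0.264912.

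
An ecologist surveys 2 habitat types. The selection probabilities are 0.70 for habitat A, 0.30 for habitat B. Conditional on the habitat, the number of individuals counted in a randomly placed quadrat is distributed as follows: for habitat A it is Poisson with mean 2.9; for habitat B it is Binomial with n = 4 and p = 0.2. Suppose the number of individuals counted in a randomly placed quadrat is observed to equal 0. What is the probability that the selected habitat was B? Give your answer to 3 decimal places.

Likelihoods P(X=0 | ·): A: 0.0550232; B: 0.4096.
Posterior ∝ prior × likelihood. Numerator for B: 0.3·0.4096 = 0.12288.
Normalizing constant: 0.7·0.0550232 + 0.3·0.4096 = 0.161396.
P(B | observation) = 0.12288 / 0.161396 = 0.761356.

0.761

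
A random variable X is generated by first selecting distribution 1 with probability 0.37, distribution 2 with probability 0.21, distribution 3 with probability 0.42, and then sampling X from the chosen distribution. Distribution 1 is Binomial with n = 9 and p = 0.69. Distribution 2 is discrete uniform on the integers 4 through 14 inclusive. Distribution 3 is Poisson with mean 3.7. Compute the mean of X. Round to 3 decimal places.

5.742

Component means — 1: 6.21; 2: 9; 3: 3.7.
E[X] = 0.37·6.21 + 0.21·9 + 0.42·3.7 = 5.7417.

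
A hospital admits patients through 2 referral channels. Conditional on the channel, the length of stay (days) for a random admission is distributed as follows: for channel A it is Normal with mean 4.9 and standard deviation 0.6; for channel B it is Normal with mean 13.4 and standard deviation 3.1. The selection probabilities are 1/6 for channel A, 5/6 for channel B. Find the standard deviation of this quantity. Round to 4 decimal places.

4.2548

Per component, A: μ=4.9, E[X²]=24.37; B: μ=13.4, E[X²]=189.17.
E[X] = 0.166667·4.9 + 0.833333·13.4 = 11.9833.
E[X²] = 0.166667·24.37 + 0.833333·189.17 = 161.703.
Var(X) = E[X²] − (E[X])² = 161.703 − 143.6 = 18.1031.
SD(X) = √18.1031 = 4.25477.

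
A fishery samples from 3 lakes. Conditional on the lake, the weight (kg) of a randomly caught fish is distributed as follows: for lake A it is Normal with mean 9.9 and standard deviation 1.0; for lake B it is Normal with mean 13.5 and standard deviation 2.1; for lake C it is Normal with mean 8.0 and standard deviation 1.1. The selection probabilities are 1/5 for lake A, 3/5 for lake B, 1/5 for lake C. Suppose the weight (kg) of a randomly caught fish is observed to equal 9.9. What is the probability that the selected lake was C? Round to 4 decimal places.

0.1334

Likelihoods f(9.9 | ·): A: 0.398942; B: 0.0437063; C: 0.0815952.
Posterior ∝ prior × likelihood. Numerator for C: 0.2·0.0815952 = 0.016319.
Normalizing constant: 0.2·0.398942 + 0.6·0.0437063 + 0.2·0.0815952 = 0.122331.
P(C | observation) = 0.016319 / 0.122331 = 0.1334.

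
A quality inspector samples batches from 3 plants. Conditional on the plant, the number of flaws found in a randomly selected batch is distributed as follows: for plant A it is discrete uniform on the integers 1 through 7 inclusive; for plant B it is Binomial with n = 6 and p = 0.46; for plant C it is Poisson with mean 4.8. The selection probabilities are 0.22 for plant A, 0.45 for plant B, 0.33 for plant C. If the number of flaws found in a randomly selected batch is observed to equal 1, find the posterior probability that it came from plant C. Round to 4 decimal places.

0.1284

Likelihoods P(X=1 | ·): A: 0.142857; B: 0.12673; C: 0.0395028.
Posterior ∝ prior × likelihood. Numerator for C: 0.33·0.0395028 = 0.0130359.
Normalizing constant: 0.22·0.142857 + 0.45·0.12673 + 0.33·0.0395028 = 0.101493.
P(C | observation) = 0.0130359 / 0.101493 = 0.128442.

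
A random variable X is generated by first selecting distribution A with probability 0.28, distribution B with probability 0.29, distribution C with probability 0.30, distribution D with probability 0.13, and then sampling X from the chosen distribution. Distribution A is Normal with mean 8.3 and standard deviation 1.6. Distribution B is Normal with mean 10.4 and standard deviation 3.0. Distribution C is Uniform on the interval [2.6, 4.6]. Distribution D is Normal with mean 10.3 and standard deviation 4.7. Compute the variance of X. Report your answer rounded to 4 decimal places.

Per component, A: μ=8.3, E[X²]=71.45; B: μ=10.4, E[X²]=117.16; C: μ=3.6, E[X²]=13.2933; D: μ=10.3, E[X²]=128.18.
E[X] = 0.28·8.3 + 0.29·10.4 + 0.3·3.6 + 0.13·10.3 = 7.759.
E[X²] = 0.28·71.45 + 0.29·117.16 + 0.3·13.2933 + 0.13·128.18 = 74.6338.
Var(X) = E[X²] − (E[X])² = 74.6338 − 60.2021 = 14.4317.

14.4317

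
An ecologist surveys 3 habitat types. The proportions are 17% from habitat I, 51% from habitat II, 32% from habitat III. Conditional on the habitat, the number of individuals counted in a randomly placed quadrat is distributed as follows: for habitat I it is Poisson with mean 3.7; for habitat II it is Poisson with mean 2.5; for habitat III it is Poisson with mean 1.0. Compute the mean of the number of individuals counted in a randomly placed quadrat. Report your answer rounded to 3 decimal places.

Component means — I: 3.7; II: 2.5; III: 1.
E[X] = 0.17·3.7 + 0.51·2.5 + 0.32·1 = 2.224.

2.224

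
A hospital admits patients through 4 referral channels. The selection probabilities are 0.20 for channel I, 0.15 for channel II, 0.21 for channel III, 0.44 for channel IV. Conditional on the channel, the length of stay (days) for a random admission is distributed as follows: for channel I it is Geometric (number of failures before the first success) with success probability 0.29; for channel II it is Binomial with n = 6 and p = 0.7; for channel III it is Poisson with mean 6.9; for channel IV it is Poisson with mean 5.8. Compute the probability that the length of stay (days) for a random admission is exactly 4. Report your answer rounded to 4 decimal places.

Conditional on each channel, P(X = 4): I: 0.0736939; II: 0.324135; III: 0.0951816; IV: 0.142755.
By total probability, P(X = 4) = 0.2·0.0736939 + 0.15·0.324135 + 0.21·0.0951816 + 0.44·0.142755 = 0.14616.

0.1462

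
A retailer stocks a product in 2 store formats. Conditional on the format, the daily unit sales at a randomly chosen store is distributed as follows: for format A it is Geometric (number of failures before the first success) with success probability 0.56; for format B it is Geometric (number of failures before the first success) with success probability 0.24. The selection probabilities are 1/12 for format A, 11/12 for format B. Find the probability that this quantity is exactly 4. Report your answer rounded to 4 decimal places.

Conditional on each format, P(X = 4): A: 0.0209893; B: 0.0800692.
By total probability, P(X = 4) = 0.0833333·0.0209893 + 0.916667·0.0800692 = 0.0751459.

0.0751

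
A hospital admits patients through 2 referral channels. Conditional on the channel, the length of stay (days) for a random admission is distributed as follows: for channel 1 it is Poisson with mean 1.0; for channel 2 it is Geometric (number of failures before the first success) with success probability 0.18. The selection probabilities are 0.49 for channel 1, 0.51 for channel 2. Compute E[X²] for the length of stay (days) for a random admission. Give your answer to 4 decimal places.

24.4715

For each component E[X²] = Var + (mean)², giving 1: 2; 2: 46.0617.
Overall E[X²] = 0.49·2 + 0.51·46.0617 = 24.4715.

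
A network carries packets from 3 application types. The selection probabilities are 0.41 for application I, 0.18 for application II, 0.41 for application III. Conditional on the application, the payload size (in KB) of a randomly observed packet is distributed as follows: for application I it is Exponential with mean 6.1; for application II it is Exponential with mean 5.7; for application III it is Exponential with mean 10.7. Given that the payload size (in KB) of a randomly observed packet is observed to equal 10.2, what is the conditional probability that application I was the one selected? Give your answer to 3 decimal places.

0.386

Likelihoods f(10.2 | ·): I: 0.0307945; II: 0.0293067; III: 0.036026.
Posterior ∝ prior × likelihood. Numerator for I: 0.41·0.0307945 = 0.0126257.
Normalizing constant: 0.41·0.0307945 + 0.18·0.0293067 + 0.41·0.036026 = 0.0326716.
P(I | observation) = 0.0126257 / 0.0326716 = 0.386444.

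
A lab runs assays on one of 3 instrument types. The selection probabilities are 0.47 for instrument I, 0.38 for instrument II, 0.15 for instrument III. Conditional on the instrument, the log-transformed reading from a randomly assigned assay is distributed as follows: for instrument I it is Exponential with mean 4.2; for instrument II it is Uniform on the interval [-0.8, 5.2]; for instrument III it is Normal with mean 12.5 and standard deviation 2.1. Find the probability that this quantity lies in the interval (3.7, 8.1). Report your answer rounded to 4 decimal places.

Conditional on each instrument, P(3.7 < X < 8.1): I: 0.269032; II: 0.25; III: 0.018061.
By total probability, P(3.7 < X < 8.1) = 0.47·0.269032 + 0.38·0.25 + 0.15·0.018061 = 0.224154.

0.2242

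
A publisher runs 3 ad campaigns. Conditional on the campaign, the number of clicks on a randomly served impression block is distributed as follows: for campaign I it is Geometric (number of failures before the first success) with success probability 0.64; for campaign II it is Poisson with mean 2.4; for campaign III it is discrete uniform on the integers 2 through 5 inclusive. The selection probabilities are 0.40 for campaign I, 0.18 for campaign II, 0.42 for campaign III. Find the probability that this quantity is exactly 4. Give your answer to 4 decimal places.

0.1319

Conditional on each campaign, P(X = 4): I: 0.0107495; II: 0.125408; III: 0.25.
By total probability, P(X = 4) = 0.4·0.0107495 + 0.18·0.125408 + 0.42·0.25 = 0.131873.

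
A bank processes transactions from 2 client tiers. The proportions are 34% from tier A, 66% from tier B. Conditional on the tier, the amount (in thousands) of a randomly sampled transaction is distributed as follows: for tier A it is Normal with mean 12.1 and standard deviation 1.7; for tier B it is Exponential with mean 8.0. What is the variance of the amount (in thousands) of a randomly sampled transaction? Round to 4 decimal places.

Per component, A: μ=12.1, E[X²]=149.3; B: μ=8, E[X²]=128.
E[X] = 0.34·12.1 + 0.66·8 = 9.394.
E[X²] = 0.34·149.3 + 0.66·128 = 135.242.
Var(X) = E[X²] − (E[X])² = 135.242 − 88.2472 = 46.9948.

46.9948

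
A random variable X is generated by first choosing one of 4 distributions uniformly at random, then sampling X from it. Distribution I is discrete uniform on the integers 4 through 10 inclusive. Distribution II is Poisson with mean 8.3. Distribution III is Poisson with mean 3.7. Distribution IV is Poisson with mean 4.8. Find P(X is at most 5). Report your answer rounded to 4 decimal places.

0.4830

Conditional on each component, P(X ≤ 5): I: 0.285714; II: 0.165273; III: 0.830088; IV: 0.651006.
By total probability, P(X ≤ 5) = 0.25·0.285714 + 0.25·0.165273 + 0.25·0.830088 + 0.25·0.651006 = 0.483021.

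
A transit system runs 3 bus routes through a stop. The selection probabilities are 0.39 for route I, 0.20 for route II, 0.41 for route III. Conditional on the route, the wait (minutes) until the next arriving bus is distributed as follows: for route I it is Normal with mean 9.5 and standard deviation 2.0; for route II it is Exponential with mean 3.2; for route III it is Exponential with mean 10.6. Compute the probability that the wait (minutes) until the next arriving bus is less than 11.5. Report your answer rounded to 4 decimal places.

0.7941

Conditional on each route, P(X < 11.5): I: 0.841345; II: 0.972505; III: 0.662066.
By total probability, P(X < 11.5) = 0.39·0.841345 + 0.2·0.972505 + 0.41·0.662066 = 0.794073.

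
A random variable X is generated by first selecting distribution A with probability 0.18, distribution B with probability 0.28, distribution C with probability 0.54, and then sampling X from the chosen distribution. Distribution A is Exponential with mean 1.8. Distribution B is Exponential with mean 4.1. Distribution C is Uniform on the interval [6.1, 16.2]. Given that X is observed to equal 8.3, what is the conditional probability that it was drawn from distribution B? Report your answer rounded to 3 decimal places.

0.142

Likelihoods f(8.3 | ·): A: 0.00552265; B: 0.0322133; C: 0.0990099.
Posterior ∝ prior × likelihood. Numerator for B: 0.28·0.0322133 = 0.00901971.
Normalizing constant: 0.18·0.00552265 + 0.28·0.0322133 + 0.54·0.0990099 = 0.0634791.
P(B | observation) = 0.00901971 / 0.0634791 = 0.142089.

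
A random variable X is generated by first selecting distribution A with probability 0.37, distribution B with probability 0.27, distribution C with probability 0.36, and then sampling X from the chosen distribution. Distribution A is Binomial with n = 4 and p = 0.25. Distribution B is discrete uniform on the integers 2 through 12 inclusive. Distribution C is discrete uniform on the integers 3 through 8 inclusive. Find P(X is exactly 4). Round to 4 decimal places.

Conditional on each component, P(X = 4): A: 0.00390625; B: 0.0909091; C: 0.166667.
By total probability, P(X = 4) = 0.37·0.00390625 + 0.27·0.0909091 + 0.36·0.166667 = 0.0859908.

0.0860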